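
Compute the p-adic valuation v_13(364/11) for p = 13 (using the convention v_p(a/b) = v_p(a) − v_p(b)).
v_13(364/11) = 1

Factor powers of 13 from the numerator and denominator of the reduced fraction: 364 = 13^1 · 28 and 11 = 13^0 · 11. Apply v_p(a/b) = v_p(a) − v_p(b): v_13(364/11) = 1 − 0 = 1.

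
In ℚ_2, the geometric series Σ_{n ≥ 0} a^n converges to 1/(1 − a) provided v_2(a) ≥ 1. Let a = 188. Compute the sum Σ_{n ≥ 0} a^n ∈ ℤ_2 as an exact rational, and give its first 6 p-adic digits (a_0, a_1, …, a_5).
Σ a^n = 1/(1 − a) = -1/187;  first 6 digits = (1, 0, 1, 1, 0, 0)

v_2(a) = 2 ≥ 1, so the series converges in ℤ_2 to 1/(1 − a) = 1/(1 − 188) = -1/187. Expand this rational in ℤ_2: compute digits iteratively via d_i = x_i mod 2, x_{i+1} = (x_i − d_i)/2. The first 6 digits are (1, 0, 1, 1, 0, 0).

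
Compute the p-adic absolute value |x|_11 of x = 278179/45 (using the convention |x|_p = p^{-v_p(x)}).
|278179/45|_11 = 1/14641

Step 1 — compute v_11(x) by factoring powers of 11 out of the numerator and denominator: v_11(278179/45) = 4. Step 2 — apply |x|_p = p^{-v_p(x)} = 11^{-4} = 1/14641.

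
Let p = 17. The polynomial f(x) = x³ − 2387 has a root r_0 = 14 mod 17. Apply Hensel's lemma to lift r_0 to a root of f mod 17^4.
r_3 = 49484 (mod 83521)

Hensel: r_{i+1} = r_i − f(r_i)/f′(r_i) mod 17^{i+2}, where f′(x) = 3x². Iterate:
  r_0 = 14 (mod 17)
  r_1 = 65 (mod 289)
  r_2 = 354 (mod 4913)
  r_3 = 49484 (mod 83521)
Final: r = 49484 with f(r) ≡ 0 mod 17^4.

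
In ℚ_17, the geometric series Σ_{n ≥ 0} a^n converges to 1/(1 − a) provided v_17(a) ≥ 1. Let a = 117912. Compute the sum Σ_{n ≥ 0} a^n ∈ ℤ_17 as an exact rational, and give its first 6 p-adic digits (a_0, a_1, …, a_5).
Σ a^n = 1/(1 − a) = -1/117911;  first 6 digits = (1, 0, 0, 7, 1, 0)

v_17(a) = 3 ≥ 1, so the series converges in ℤ_17 to 1/(1 − a) = 1/(1 − 117912) = -1/117911. Expand this rational in ℤ_17: compute digits iteratively via d_i = x_i mod 17, x_{i+1} = (x_i − d_i)/17. The first 6 digits are (1, 0, 0, 7, 1, 0).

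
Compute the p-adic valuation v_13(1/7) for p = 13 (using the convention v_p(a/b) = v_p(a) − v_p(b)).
v_13(1/7) = 0

Factor powers of 13 from the numerator and denominator of the reduced fraction: 1 = 13^0 · 1 and 7 = 13^0 · 7. Apply v_p(a/b) = v_p(a) − v_p(b): v_13(1/7) = 0 − 0 = 0.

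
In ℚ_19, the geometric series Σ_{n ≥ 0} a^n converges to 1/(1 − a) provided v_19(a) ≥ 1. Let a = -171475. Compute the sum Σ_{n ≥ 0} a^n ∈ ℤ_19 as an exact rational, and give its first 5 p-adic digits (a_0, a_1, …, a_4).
Σ a^n = 1/(1 − a) = 1/171476;  first 5 digits = (1, 0, 0, 13, 17)

v_19(a) = 3 ≥ 1, so the series converges in ℤ_19 to 1/(1 − a) = 1/(1 − (-171475)) = 1/171476. Expand this rational in ℤ_19: compute digits iteratively via d_i = x_i mod 19, x_{i+1} = (x_i − d_i)/19. The first 5 digits are (1, 0, 0, 13, 17).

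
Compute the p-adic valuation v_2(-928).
v_2(-928) = 5

v_2(n) is the largest exponent k such that 2^k divides n. Factor out: -928 = -2^5 · 29. (Sign doesn't affect v_p.) So v_2(-928) = 5.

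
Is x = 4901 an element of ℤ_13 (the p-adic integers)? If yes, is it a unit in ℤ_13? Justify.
x ∈ ℤ_13 but not a unit; v_13(x) = 2 > 0

ℤ_13 = {x ∈ ℚ_13 : v_13(x) ≥ 0} and ℤ_13^× = {x ∈ ℤ_13 : v_13(x) = 0}. Here v_13(4901) = v_13(num) − v_13(den) = 2; compare against these criteria.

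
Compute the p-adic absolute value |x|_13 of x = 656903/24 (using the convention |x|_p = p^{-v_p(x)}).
|656903/24|_13 = 1/28561

Step 1 — compute v_13(x) by factoring powers of 13 out of the numerator and denominator: v_13(656903/24) = 4. Step 2 — apply |x|_p = p^{-v_p(x)} = 13^{-4} = 1/28561.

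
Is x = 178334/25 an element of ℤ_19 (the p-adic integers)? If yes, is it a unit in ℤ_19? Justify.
x ∈ ℤ_19 but not a unit; v_19(x) = 3 > 0

ℤ_19 = {x ∈ ℚ_19 : v_19(x) ≥ 0} and ℤ_19^× = {x ∈ ℤ_19 : v_19(x) = 0}. Here v_19(178334/25) = v_19(num) − v_19(den) = 3; compare against these criteria.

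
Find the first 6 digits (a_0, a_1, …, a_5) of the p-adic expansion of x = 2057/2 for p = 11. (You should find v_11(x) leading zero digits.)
(a_0, …, a_5) = (0, 0, 3, 6, 5, 5)

v_11(2057/2) = 2, so a_0 = ... = a_1 = 0. Factor out: x = 11^2 · u with u = 17/2 a unit in ℤ_11. Expand u iteratively via a_{v+i} = u_i mod 11, u_{i+1} = (u_i − a_{v+i})/11:
  u_0 = 17/2;  a_2 = 3;  u_1 = (u_0 − 3)/11 = 1/2
  u_1 = 1/2;  a_3 = 6;  u_2 = (u_1 − 6)/11 = -1/2
  u_2 = -1/2;  a_4 = 5;  u_3 = (u_2 − 5)/11 = -1/2
  u_3 = -1/2;  a_5 = 5;  u_4 = (u_3 − 5)/11 = -1/2
Digits: (0, 0, 3, 6, 5, 5).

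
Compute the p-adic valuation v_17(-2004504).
v_17(-2004504) = 4

v_17(n) is the largest exponent k such that 17^k divides n. Factor out: -2004504 = -17^4 · 24. (Sign doesn't affect v_p.) So v_17(-2004504) = 4.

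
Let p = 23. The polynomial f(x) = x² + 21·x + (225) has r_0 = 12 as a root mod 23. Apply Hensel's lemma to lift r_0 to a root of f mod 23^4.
r_3 = 256669 (mod 279841)

Hensel: r_{i+1} = r_i − f(r_i)·(f′(r_i))^{-1} mod 23^{i+2}, f′(x) = 2x + 21. Iterate:
  r_0 = 12 (mod 23)
  r_1 = 104 (mod 529)
  r_2 = 1162 (mod 12167)
  r_3 = 256669 (mod 279841)
Final: r = 256669 satisfies f(r) ≡ 0 mod 23^4.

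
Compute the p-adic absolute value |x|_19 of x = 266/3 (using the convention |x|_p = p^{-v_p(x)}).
|266/3|_19 = 1/19

Step 1 — compute v_19(x) by factoring powers of 19 out of the numerator and denominator: v_19(266/3) = 1. Step 2 — apply |x|_p = p^{-v_p(x)} = 19^{-1} = 1/19.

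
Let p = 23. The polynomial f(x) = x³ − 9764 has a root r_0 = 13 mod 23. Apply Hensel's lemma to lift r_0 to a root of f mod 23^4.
r_3 = 277899 (mod 279841)

Hensel: r_{i+1} = r_i − f(r_i)/f′(r_i) mod 23^{i+2}, where f′(x) = 3x². Iterate:
  r_0 = 13 (mod 23)
  r_1 = 174 (mod 529)
  r_2 = 10225 (mod 12167)
  r_3 = 277899 (mod 279841)
Final: r = 277899 with f(r) ≡ 0 mod 23^4.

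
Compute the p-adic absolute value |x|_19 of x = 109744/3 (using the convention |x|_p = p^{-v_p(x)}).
|109744/3|_19 = 1/6859

Step 1 — compute v_19(x) by factoring powers of 19 out of the numerator and denominator: v_19(109744/3) = 3. Step 2 — apply |x|_p = p^{-v_p(x)} = 19^{-3} = 1/6859.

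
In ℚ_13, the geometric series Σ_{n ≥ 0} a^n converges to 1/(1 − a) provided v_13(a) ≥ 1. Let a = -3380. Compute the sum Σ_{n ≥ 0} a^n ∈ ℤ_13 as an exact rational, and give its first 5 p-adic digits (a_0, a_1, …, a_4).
Σ a^n = 1/(1 − a) = 1/3381;  first 5 digits = (1, 0, 6, 11, 9)

v_13(a) = 2 ≥ 1, so the series converges in ℤ_13 to 1/(1 − a) = 1/(1 − (-3380)) = 1/3381. Expand this rational in ℤ_13: compute digits iteratively via d_i = x_i mod 13, x_{i+1} = (x_i − d_i)/13. The first 5 digits are (1, 0, 6, 11, 9).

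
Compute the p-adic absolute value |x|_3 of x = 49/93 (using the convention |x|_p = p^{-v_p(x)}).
|49/93|_3 = 3

Step 1 — compute v_3(x) by factoring powers of 3 out of the numerator and denominator: v_3(49/93) = -1. Step 2 — apply |x|_p = p^{-v_p(x)} = 3^{1} = 3.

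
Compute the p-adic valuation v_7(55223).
v_7(55223) = 4

v_7(n) is the largest exponent k such that 7^k divides n. Factor out: 55223 = 7^4 · 23. (Sign doesn't affect v_p.) So v_7(55223) = 4.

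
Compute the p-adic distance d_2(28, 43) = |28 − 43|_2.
d_2(28, 43) = 1

Step 1 — x − y = 28 − 43 = -15. Step 2 — v_2(-15) = 0 (factor: -15 = −(2^0 · 15); the sign does not affect v_p). Step 3 — |x − y|_2 = 2^{0} = 1.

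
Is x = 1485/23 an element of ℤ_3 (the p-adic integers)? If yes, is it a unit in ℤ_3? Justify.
x ∈ ℤ_3 but not a unit; v_3(x) = 3 > 0

ℤ_3 = {x ∈ ℚ_3 : v_3(x) ≥ 0} and ℤ_3^× = {x ∈ ℤ_3 : v_3(x) = 0}. Here v_3(1485/23) = v_3(num) − v_3(den) = 3; compare against these criteria.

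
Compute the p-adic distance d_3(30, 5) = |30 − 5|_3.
d_3(30, 5) = 1

Step 1 — x − y = 30 − 5 = 25. Step 2 — v_3(25) = 0 (factor: 25 = (3^0 · 25); the sign does not affect v_p). Step 3 — |x − y|_3 = 3^{0} = 1.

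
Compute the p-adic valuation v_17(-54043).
v_17(-54043) = 3

v_17(n) is the largest exponent k such that 17^k divides n. Factor out: -54043 = -17^3 · 11. (Sign doesn't affect v_p.) So v_17(-54043) = 3.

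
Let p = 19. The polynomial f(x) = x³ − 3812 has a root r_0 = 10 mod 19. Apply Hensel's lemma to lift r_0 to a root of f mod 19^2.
r_1 = 29 (mod 361)

Hensel: r_{i+1} = r_i − f(r_i)/f′(r_i) mod 19^{i+2}, where f′(x) = 3x². Iterate:
  r_0 = 10 (mod 19)
  r_1 = 29 (mod 361)
Final: r = 29 with f(r) ≡ 0 mod 19^2.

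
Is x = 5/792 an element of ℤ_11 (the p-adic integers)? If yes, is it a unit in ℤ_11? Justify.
x ∉ ℤ_11 (v_11(x) = -1 < 0)

ℤ_11 = {x ∈ ℚ_11 : v_11(x) ≥ 0} and ℤ_11^× = {x ∈ ℤ_11 : v_11(x) = 0}. Here v_11(5/792) = v_11(num) − v_11(den) = -1; compare against these criteria.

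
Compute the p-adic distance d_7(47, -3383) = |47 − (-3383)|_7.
d_7(47, -3383) = 1/343

Step 1 — x − y = 47 − (-3383) = 3430. Step 2 — v_7(3430) = 3 (factor: 3430 = (7^3 · 10); the sign does not affect v_p). Step 3 — |x − y|_7 = 7^{-3} = 1/343.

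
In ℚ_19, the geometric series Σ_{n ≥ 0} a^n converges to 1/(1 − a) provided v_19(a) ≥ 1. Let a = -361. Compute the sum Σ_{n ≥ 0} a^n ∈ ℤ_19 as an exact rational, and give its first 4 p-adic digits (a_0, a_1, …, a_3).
Σ a^n = 1/(1 − a) = 1/362;  first 4 digits = (1, 0, 18, 18)

v_19(a) = 2 ≥ 1, so the series converges in ℤ_19 to 1/(1 − a) = 1/(1 − (-361)) = 1/362. Expand this rational in ℤ_19: compute digits iteratively via d_i = x_i mod 19, x_{i+1} = (x_i − d_i)/19. The first 4 digits are (1, 0, 18, 18).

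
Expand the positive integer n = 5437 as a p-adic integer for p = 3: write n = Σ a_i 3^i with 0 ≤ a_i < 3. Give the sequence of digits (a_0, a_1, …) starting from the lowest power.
(a_0, a_1, …) = (1, 0, 1, 0, 1, 1, 1, 2)

Repeated division by 3 gives the digits low-to-high: 5437 = 1 + 1·3^2 + 1·3^4 + 1·3^5 + 1·3^6 + 2·3^7. Digit sequence: (1, 0, 1, 0, 1, 1, 1, 2).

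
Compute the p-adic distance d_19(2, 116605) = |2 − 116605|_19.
d_19(2, 116605) = 1/6859

Step 1 — x − y = 2 − 116605 = -116603. Step 2 — v_19(-116603) = 3 (factor: -116603 = −(19^3 · 17); the sign does not affect v_p). Step 3 — |x − y|_19 = 19^{-3} = 1/6859.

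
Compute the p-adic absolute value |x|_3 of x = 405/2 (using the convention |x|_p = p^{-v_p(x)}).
|405/2|_3 = 1/81

Step 1 — compute v_3(x) by factoring powers of 3 out of the numerator and denominator: v_3(405/2) = 4. Step 2 — apply |x|_p = p^{-v_p(x)} = 3^{-4} = 1/81.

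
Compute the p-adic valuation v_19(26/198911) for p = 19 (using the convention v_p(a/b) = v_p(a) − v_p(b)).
v_19(26/198911) = -3

Factor powers of 19 from the numerator and denominator of the reduced fraction: 26 = 19^0 · 26 and 198911 = 19^3 · 29. Apply v_p(a/b) = v_p(a) − v_p(b): v_19(26/198911) = 0 − 3 = -3.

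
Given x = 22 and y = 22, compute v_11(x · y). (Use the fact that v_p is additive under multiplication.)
v_11(484) = 2

v_p(x) = 1 (factor: 22 = 11^1 · 2); v_p(y) = 1 (factor: 22 = 11^1 · 2). Additivity: v_p(xy) = v_p(x) + v_p(y) = 1 + 1 = 2. (Direct check: xy = 484 = 11^2 · (4).)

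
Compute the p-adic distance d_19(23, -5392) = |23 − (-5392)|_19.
d_19(23, -5392) = 1/361

Step 1 — x − y = 23 − (-5392) = 5415. Step 2 — v_19(5415) = 2 (factor: 5415 = (19^2 · 15); the sign does not affect v_p). Step 3 — |x − y|_19 = 19^{-2} = 1/361.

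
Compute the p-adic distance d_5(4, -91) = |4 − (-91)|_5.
d_5(4, -91) = 1/5

Step 1 — x − y = 4 − (-91) = 95. Step 2 — v_5(95) = 1 (factor: 95 = (5^1 · 19); the sign does not affect v_p). Step 3 — |x − y|_5 = 5^{-1} = 1/5.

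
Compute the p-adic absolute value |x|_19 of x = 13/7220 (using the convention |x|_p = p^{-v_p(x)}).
|13/7220|_19 = 361

Step 1 — compute v_19(x) by factoring powers of 19 out of the numerator and denominator: v_19(13/7220) = -2. Step 2 — apply |x|_p = p^{-v_p(x)} = 19^{2} = 361.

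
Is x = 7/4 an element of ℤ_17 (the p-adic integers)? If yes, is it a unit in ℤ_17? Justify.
x ∈ ℤ_17^× (unit); v_17(x) = 0

ℤ_17 = {x ∈ ℚ_17 : v_17(x) ≥ 0} and ℤ_17^× = {x ∈ ℤ_17 : v_17(x) = 0}. Here v_17(7/4) = v_17(num) − v_17(den) = 0; compare against these criteria.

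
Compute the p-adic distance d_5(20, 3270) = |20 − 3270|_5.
d_5(20, 3270) = 1/125

Step 1 — x − y = 20 − 3270 = -3250. Step 2 — v_5(-3250) = 3 (factor: -3250 = −(5^3 · 26); the sign does not affect v_p). Step 3 — |x − y|_5 = 5^{-3} = 1/125.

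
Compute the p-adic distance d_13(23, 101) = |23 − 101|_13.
d_13(23, 101) = 1/13

Step 1 — x − y = 23 − 101 = -78. Step 2 — v_13(-78) = 1 (factor: -78 = −(13^1 · 6); the sign does not affect v_p). Step 3 — |x − y|_13 = 13^{-1} = 1/13.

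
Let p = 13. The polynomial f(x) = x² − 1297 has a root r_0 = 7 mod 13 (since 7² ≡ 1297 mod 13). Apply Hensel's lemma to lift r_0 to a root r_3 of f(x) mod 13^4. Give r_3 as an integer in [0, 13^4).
r_3 = 9367 (mod 28561)

Hensel's recurrence: r_{i+1} = r_i − f(r_i)·(f′(r_i))^{-1} mod 13^{i+2}, with f′(x) = 2x. Iterate:
  r_0 = 7 (mod 13)
  r_1 = 72 (mod 169)
  r_2 = 579 (mod 2197)
  r_3 = 9367 (mod 28561)
Final: r_3 = 9367, and one checks f(r_3) ≡ 0 mod 13^4.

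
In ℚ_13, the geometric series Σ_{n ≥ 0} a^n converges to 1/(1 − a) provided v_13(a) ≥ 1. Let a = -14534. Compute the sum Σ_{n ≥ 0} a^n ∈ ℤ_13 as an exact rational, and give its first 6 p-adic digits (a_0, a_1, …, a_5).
Σ a^n = 1/(1 − a) = 1/14535;  first 6 digits = (1, 0, 5, 6, 11, 9)

v_13(a) = 2 ≥ 1, so the series converges in ℤ_13 to 1/(1 − a) = 1/(1 − (-14534)) = 1/14535. Expand this rational in ℤ_13: compute digits iteratively via d_i = x_i mod 13, x_{i+1} = (x_i − d_i)/13. The first 6 digits are (1, 0, 5, 6, 11, 9).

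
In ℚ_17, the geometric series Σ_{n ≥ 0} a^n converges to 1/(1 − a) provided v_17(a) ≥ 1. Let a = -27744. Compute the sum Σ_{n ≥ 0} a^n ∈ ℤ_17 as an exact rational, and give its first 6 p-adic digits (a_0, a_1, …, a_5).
Σ a^n = 1/(1 − a) = 1/27745;  first 6 digits = (1, 0, 6, 11, 1, 15)

v_17(a) = 2 ≥ 1, so the series converges in ℤ_17 to 1/(1 − a) = 1/(1 − (-27744)) = 1/27745. Expand this rational in ℤ_17: compute digits iteratively via d_i = x_i mod 17, x_{i+1} = (x_i − d_i)/17. The first 6 digits are (1, 0, 6, 11, 1, 15).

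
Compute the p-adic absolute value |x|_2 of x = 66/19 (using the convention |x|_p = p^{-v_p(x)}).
|66/19|_2 = 1/2

Step 1 — compute v_2(x) by factoring powers of 2 out of the numerator and denominator: v_2(66/19) = 1. Step 2 — apply |x|_p = p^{-v_p(x)} = 2^{-1} = 1/2.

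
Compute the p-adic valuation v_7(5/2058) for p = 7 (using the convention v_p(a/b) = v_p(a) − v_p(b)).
v_7(5/2058) = -3

Factor powers of 7 from the numerator and denominator of the reduced fraction: 5 = 7^0 · 5 and 2058 = 7^3 · 6. Apply v_p(a/b) = v_p(a) − v_p(b): v_7(5/2058) = 0 − 3 = -3.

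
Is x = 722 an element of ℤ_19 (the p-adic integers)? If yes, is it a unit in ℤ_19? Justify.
x ∈ ℤ_19 but not a unit; v_19(x) = 2 > 0

ℤ_19 = {x ∈ ℚ_19 : v_19(x) ≥ 0} and ℤ_19^× = {x ∈ ℤ_19 : v_19(x) = 0}. Here v_19(722) = v_19(num) − v_19(den) = 2; compare against these criteria.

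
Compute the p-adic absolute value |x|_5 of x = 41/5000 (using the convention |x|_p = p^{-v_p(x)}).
|41/5000|_5 = 625

Step 1 — compute v_5(x) by factoring powers of 5 out of the numerator and denominator: v_5(41/5000) = -4. Step 2 — apply |x|_p = p^{-v_p(x)} = 5^{4} = 625.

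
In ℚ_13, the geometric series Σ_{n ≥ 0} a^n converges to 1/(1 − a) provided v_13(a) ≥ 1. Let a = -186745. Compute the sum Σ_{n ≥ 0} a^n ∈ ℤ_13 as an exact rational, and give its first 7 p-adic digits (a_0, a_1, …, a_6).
Σ a^n = 1/(1 − a) = 1/186746;  first 7 digits = (1, 0, 0, 6, 6, 12, 9)

v_13(a) = 3 ≥ 1, so the series converges in ℤ_13 to 1/(1 − a) = 1/(1 − (-186745)) = 1/186746. Expand this rational in ℤ_13: compute digits iteratively via d_i = x_i mod 13, x_{i+1} = (x_i − d_i)/13. The first 7 digits are (1, 0, 0, 6, 6, 12, 9).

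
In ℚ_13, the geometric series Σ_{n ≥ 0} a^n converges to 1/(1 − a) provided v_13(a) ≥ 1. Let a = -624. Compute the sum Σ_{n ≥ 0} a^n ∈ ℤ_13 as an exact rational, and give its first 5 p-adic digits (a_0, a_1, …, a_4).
Σ a^n = 1/(1 − a) = 1/625;  first 5 digits = (1, 4, 12, 6, 4)

v_13(a) = 1 ≥ 1, so the series converges in ℤ_13 to 1/(1 − a) = 1/(1 − (-624)) = 1/625. Expand this rational in ℤ_13: compute digits iteratively via d_i = x_i mod 13, x_{i+1} = (x_i − d_i)/13. The first 5 digits are (1, 4, 12, 6, 4).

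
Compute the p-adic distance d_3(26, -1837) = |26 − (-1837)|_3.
d_3(26, -1837) = 1/81

Step 1 — x − y = 26 − (-1837) = 1863. Step 2 — v_3(1863) = 4 (factor: 1863 = (3^4 · 23); the sign does not affect v_p). Step 3 — |x − y|_3 = 3^{-4} = 1/81.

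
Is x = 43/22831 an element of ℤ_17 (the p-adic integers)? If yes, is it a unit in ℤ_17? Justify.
x ∉ ℤ_17 (v_17(x) = -2 < 0)

ℤ_17 = {x ∈ ℚ_17 : v_17(x) ≥ 0} and ℤ_17^× = {x ∈ ℤ_17 : v_17(x) = 0}. Here v_17(43/22831) = v_17(num) − v_17(den) = -2; compare against these criteria.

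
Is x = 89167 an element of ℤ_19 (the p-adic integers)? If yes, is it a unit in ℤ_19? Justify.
x ∈ ℤ_19 but not a unit; v_19(x) = 3 > 0

ℤ_19 = {x ∈ ℚ_19 : v_19(x) ≥ 0} and ℤ_19^× = {x ∈ ℤ_19 : v_19(x) = 0}. Here v_19(89167) = v_19(num) − v_19(den) = 3; compare against these criteria.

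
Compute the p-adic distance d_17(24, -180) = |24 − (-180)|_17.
d_17(24, -180) = 1/17

Step 1 — x − y = 24 − (-180) = 204. Step 2 — v_17(204) = 1 (factor: 204 = (17^1 · 12); the sign does not affect v_p). Step 3 — |x − y|_17 = 17^{-1} = 1/17.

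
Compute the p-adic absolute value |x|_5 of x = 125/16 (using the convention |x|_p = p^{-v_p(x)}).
|125/16|_5 = 1/125

Step 1 — compute v_5(x) by factoring powers of 5 out of the numerator and denominator: v_5(125/16) = 3. Step 2 — apply |x|_p = p^{-v_p(x)} = 5^{-3} = 1/125.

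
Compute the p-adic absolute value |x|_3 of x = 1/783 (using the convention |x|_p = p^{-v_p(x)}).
|1/783|_3 = 27

Step 1 — compute v_3(x) by factoring powers of 3 out of the numerator and denominator: v_3(1/783) = -3. Step 2 — apply |x|_p = p^{-v_p(x)} = 3^{3} = 27.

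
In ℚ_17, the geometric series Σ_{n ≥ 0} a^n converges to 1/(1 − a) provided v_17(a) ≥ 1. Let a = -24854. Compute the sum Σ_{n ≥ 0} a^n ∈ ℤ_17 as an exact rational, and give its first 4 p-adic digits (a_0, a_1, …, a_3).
Σ a^n = 1/(1 − a) = 1/24855;  first 4 digits = (1, 0, 16, 11)

v_17(a) = 2 ≥ 1, so the series converges in ℤ_17 to 1/(1 − a) = 1/(1 − (-24854)) = 1/24855. Expand this rational in ℤ_17: compute digits iteratively via d_i = x_i mod 17, x_{i+1} = (x_i − d_i)/17. The first 4 digits are (1, 0, 16, 11).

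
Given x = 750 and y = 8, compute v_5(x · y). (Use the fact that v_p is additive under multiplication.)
v_5(6000) = 3

v_p(x) = 3 (factor: 750 = 5^3 · 6); v_p(y) = 0 (factor: 8 = 5^0 · 8). Additivity: v_p(xy) = v_p(x) + v_p(y) = 3 + 0 = 3. (Direct check: xy = 6000 = 5^3 · (48).)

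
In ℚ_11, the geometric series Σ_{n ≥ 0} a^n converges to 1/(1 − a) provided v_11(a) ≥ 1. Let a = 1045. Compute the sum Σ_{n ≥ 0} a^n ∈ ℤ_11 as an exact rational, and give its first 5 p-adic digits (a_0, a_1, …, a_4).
Σ a^n = 1/(1 − a) = -1/1044;  first 5 digits = (1, 7, 2, 9, 8)

v_11(a) = 1 ≥ 1, so the series converges in ℤ_11 to 1/(1 − a) = 1/(1 − 1045) = -1/1044. Expand this rational in ℤ_11: compute digits iteratively via d_i = x_i mod 11, x_{i+1} = (x_i − d_i)/11. The first 5 digits are (1, 7, 2, 9, 8).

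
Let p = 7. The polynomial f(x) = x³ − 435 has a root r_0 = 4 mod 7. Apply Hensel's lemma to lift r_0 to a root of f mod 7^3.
r_2 = 123 (mod 343)

Hensel: r_{i+1} = r_i − f(r_i)/f′(r_i) mod 7^{i+2}, where f′(x) = 3x². Iterate:
  r_0 = 4 (mod 7)
  r_1 = 25 (mod 49)
  r_2 = 123 (mod 343)
Final: r = 123 with f(r) ≡ 0 mod 7^3.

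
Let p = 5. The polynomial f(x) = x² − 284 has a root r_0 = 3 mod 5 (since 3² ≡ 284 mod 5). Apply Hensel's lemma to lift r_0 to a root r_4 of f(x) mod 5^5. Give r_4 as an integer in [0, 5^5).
r_4 = 2028 (mod 3125)

Hensel's recurrence: r_{i+1} = r_i − f(r_i)·(f′(r_i))^{-1} mod 5^{i+2}, with f′(x) = 2x. Iterate:
  r_0 = 3 (mod 5)
  r_1 = 3 (mod 25)
  r_2 = 28 (mod 125)
  r_3 = 153 (mod 625)
  r_4 = 2028 (mod 3125)
Final: r_4 = 2028, and one checks f(r_4) ≡ 0 mod 5^5.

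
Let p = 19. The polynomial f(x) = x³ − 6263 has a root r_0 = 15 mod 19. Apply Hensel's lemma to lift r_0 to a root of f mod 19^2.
r_1 = 15 (mod 361)

Hensel: r_{i+1} = r_i − f(r_i)/f′(r_i) mod 19^{i+2}, where f′(x) = 3x². Iterate:
  r_0 = 15 (mod 19)
  r_1 = 15 (mod 361)
Final: r = 15 with f(r) ≡ 0 mod 19^2.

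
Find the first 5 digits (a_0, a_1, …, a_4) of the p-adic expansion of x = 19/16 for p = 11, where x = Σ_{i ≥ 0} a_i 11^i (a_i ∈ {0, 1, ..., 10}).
(a_0, …, a_4) = (6, 3, 10, 8, 4)

v_11(19/16) = 0 (numerator and denominator both coprime to 11), so x ∈ ℤ_11^×. Compute digits iteratively via a_i = x_i mod 11, x_{i+1} = (x_i − a_i)/11, with x_0 = x:
  x_0 = 19/16;  a_0 = 6;  x_1 = (x_0 − 6)/11 = -7/16
  x_1 = -7/16;  a_1 = 3;  x_2 = (x_1 − 3)/11 = -5/16
  x_2 = -5/16;  a_2 = 10;  x_3 = (x_2 − 10)/11 = -15/16
  x_3 = -15/16;  a_3 = 8;  x_4 = (x_3 − 8)/11 = -13/16
  x_4 = -13/16;  a_4 = 4;  x_5 = (x_4 − 4)/11 = -7/16
Digits: (6, 3, 10, 8, 4).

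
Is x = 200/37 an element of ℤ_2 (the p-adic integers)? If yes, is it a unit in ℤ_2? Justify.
x ∈ ℤ_2 but not a unit; v_2(x) = 3 > 0

ℤ_2 = {x ∈ ℚ_2 : v_2(x) ≥ 0} and ℤ_2^× = {x ∈ ℤ_2 : v_2(x) = 0}. Here v_2(200/37) = v_2(num) − v_2(den) = 3; compare against these criteria.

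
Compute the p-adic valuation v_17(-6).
v_17(-6) = 0

v_17(n) is the largest exponent k such that 17^k divides n. Factor out: -6 = -17^0 · 6. (Sign doesn't affect v_p.) So v_17(-6) = 0.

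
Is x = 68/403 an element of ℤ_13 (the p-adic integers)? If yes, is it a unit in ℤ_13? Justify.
x ∉ ℤ_13 (v_13(x) = -1 < 0)

ℤ_13 = {x ∈ ℚ_13 : v_13(x) ≥ 0} and ℤ_13^× = {x ∈ ℤ_13 : v_13(x) = 0}. Here v_13(68/403) = v_13(num) − v_13(den) = -1; compare against these criteria.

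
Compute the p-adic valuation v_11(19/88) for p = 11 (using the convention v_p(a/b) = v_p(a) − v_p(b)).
v_11(19/88) = -1

Factor powers of 11 from the numerator and denominator of the reduced fraction: 19 = 11^0 · 19 and 88 = 11^1 · 8. Apply v_p(a/b) = v_p(a) − v_p(b): v_11(19/88) = 0 − 1 = -1.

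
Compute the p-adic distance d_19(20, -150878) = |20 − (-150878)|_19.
d_19(20, -150878) = 1/6859

Step 1 — x − y = 20 − (-150878) = 150898. Step 2 — v_19(150898) = 3 (factor: 150898 = (19^3 · 22); the sign does not affect v_p). Step 3 — |x − y|_19 = 19^{-3} = 1/6859.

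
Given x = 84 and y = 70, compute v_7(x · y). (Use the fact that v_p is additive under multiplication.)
v_7(5880) = 2

v_p(x) = 1 (factor: 84 = 7^1 · 12); v_p(y) = 1 (factor: 70 = 7^1 · 10). Additivity: v_p(xy) = v_p(x) + v_p(y) = 1 + 1 = 2. (Direct check: xy = 5880 = 7^2 · (120).)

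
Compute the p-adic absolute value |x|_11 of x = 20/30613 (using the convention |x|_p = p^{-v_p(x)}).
|20/30613|_11 = 1331

Step 1 — compute v_11(x) by factoring powers of 11 out of the numerator and denominator: v_11(20/30613) = -3. Step 2 — apply |x|_p = p^{-v_p(x)} = 11^{3} = 1331.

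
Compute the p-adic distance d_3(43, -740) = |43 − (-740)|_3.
d_3(43, -740) = 1/27

Step 1 — x − y = 43 − (-740) = 783. Step 2 — v_3(783) = 3 (factor: 783 = (3^3 · 29); the sign does not affect v_p). Step 3 — |x − y|_3 = 3^{-3} = 1/27.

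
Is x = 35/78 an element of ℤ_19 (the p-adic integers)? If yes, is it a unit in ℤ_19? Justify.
x ∈ ℤ_19^× (unit); v_19(x) = 0

ℤ_19 = {x ∈ ℚ_19 : v_19(x) ≥ 0} and ℤ_19^× = {x ∈ ℤ_19 : v_19(x) = 0}. Here v_19(35/78) = v_19(num) − v_19(den) = 0; compare against these criteria.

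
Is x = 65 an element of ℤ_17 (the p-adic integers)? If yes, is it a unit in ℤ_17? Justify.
x ∈ ℤ_17^× (unit); v_17(x) = 0

ℤ_17 = {x ∈ ℚ_17 : v_17(x) ≥ 0} and ℤ_17^× = {x ∈ ℤ_17 : v_17(x) = 0}. Here v_17(65) = v_17(num) − v_17(den) = 0; compare against these criteria.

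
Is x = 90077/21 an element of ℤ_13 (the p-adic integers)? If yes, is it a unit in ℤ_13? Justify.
x ∈ ℤ_13 but not a unit; v_13(x) = 3 > 0

ℤ_13 = {x ∈ ℚ_13 : v_13(x) ≥ 0} and ℤ_13^× = {x ∈ ℤ_13 : v_13(x) = 0}. Here v_13(90077/21) = v_13(num) − v_13(den) = 3; compare against these criteria.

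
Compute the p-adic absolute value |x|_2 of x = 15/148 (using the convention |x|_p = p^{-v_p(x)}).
|15/148|_2 = 4

Step 1 — compute v_2(x) by factoring powers of 2 out of the numerator and denominator: v_2(15/148) = -2. Step 2 — apply |x|_p = p^{-v_p(x)} = 2^{2} = 4.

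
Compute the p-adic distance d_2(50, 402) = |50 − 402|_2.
d_2(50, 402) = 1/32

Step 1 — x − y = 50 − 402 = -352. Step 2 — v_2(-352) = 5 (factor: -352 = −(2^5 · 11); the sign does not affect v_p). Step 3 — |x − y|_2 = 2^{-5} = 1/32.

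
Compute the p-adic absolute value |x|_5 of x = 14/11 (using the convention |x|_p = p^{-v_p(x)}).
|14/11|_5 = 1

Step 1 — compute v_5(x) by factoring powers of 5 out of the numerator and denominator: v_5(14/11) = 0. Step 2 — apply |x|_p = p^{-v_p(x)} = 5^{0} = 1.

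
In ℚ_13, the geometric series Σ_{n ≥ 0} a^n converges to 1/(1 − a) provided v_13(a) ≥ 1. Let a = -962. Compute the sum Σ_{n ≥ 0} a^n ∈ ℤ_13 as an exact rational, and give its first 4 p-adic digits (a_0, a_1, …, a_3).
Σ a^n = 1/(1 − a) = 1/963;  first 4 digits = (1, 4, 10, 3)

v_13(a) = 1 ≥ 1, so the series converges in ℤ_13 to 1/(1 − a) = 1/(1 − (-962)) = 1/963. Expand this rational in ℤ_13: compute digits iteratively via d_i = x_i mod 13, x_{i+1} = (x_i − d_i)/13. The first 4 digits are (1, 4, 10, 3).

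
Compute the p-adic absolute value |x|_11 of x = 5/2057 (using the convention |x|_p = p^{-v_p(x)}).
|5/2057|_11 = 121

Step 1 — compute v_11(x) by factoring powers of 11 out of the numerator and denominator: v_11(5/2057) = -2. Step 2 — apply |x|_p = p^{-v_p(x)} = 11^{2} = 121.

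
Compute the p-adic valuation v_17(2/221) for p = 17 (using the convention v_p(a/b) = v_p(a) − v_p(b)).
v_17(2/221) = -1

Factor powers of 17 from the numerator and denominator of the reduced fraction: 2 = 17^0 · 2 and 221 = 17^1 · 13. Apply v_p(a/b) = v_p(a) − v_p(b): v_17(2/221) = 0 − 1 = -1.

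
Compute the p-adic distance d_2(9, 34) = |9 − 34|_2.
d_2(9, 34) = 1

Step 1 — x − y = 9 − 34 = -25. Step 2 — v_2(-25) = 0 (factor: -25 = −(2^0 · 25); the sign does not affect v_p). Step 3 — |x − y|_2 = 2^{0} = 1.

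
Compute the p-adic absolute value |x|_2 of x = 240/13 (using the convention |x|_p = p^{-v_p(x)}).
|240/13|_2 = 1/16

Step 1 — compute v_2(x) by factoring powers of 2 out of the numerator and denominator: v_2(240/13) = 4. Step 2 — apply |x|_p = p^{-v_p(x)} = 2^{-4} = 1/16.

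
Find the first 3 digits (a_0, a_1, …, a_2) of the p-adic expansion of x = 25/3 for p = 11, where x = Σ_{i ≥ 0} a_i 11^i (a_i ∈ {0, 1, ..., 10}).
(a_0, …, a_2) = (1, 8, 3)

v_11(25/3) = 0 (numerator and denominator both coprime to 11), so x ∈ ℤ_11^×. Compute digits iteratively via a_i = x_i mod 11, x_{i+1} = (x_i − a_i)/11, with x_0 = x:
  x_0 = 25/3;  a_0 = 1;  x_1 = (x_0 − 1)/11 = 2/3
  x_1 = 2/3;  a_1 = 8;  x_2 = (x_1 − 8)/11 = -2/3
  x_2 = -2/3;  a_2 = 3;  x_3 = (x_2 − 3)/11 = -1/3
Digits: (1, 8, 3).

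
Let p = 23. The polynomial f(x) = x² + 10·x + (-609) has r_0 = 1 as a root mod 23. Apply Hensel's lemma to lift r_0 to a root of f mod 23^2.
r_1 = 139 (mod 529)

Hensel: r_{i+1} = r_i − f(r_i)·(f′(r_i))^{-1} mod 23^{i+2}, f′(x) = 2x + 10. Iterate:
  r_0 = 1 (mod 23)
  r_1 = 139 (mod 529)
Final: r = 139 satisfies f(r) ≡ 0 mod 23^2.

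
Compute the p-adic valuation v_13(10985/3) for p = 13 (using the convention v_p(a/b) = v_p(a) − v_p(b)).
v_13(10985/3) = 3

Factor powers of 13 from the numerator and denominator of the reduced fraction: 10985 = 13^3 · 5 and 3 = 13^0 · 3. Apply v_p(a/b) = v_p(a) − v_p(b): v_13(10985/3) = 3 − 0 = 3.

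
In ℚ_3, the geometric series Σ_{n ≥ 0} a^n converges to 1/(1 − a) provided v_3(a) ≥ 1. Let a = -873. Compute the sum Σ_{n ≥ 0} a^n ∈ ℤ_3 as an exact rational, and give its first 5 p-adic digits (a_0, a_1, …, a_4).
Σ a^n = 1/(1 − a) = 1/874;  first 5 digits = (1, 0, 2, 0, 2)

v_3(a) = 2 ≥ 1, so the series converges in ℤ_3 to 1/(1 − a) = 1/(1 − (-873)) = 1/874. Expand this rational in ℤ_3: compute digits iteratively via d_i = x_i mod 3, x_{i+1} = (x_i − d_i)/3. The first 5 digits are (1, 0, 2, 0, 2).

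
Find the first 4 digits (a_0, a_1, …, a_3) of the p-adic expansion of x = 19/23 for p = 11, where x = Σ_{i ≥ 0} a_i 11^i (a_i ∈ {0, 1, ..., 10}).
(a_0, …, a_3) = (8, 7, 6, 8)

v_11(19/23) = 0 (numerator and denominator both coprime to 11), so x ∈ ℤ_11^×. Compute digits iteratively via a_i = x_i mod 11, x_{i+1} = (x_i − a_i)/11, with x_0 = x:
  x_0 = 19/23;  a_0 = 8;  x_1 = (x_0 − 8)/11 = -15/23
  x_1 = -15/23;  a_1 = 7;  x_2 = (x_1 − 7)/11 = -16/23
  x_2 = -16/23;  a_2 = 6;  x_3 = (x_2 − 6)/11 = -14/23
  x_3 = -14/23;  a_3 = 8;  x_4 = (x_3 − 8)/11 = -18/23
Digits: (8, 7, 6, 8).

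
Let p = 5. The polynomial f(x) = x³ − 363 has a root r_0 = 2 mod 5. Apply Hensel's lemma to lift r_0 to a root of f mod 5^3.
r_2 = 117 (mod 125)

Hensel: r_{i+1} = r_i − f(r_i)/f′(r_i) mod 5^{i+2}, where f′(x) = 3x². Iterate:
  r_0 = 2 (mod 5)
  r_1 = 17 (mod 25)
  r_2 = 117 (mod 125)
Final: r = 117 with f(r) ≡ 0 mod 5^3.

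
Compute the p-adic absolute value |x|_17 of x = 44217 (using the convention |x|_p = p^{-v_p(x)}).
|44217|_17 = 1/4913

Step 1 — compute v_17(x) by factoring powers of 17 out of the numerator and denominator: v_17(44217) = 3. Step 2 — apply |x|_p = p^{-v_p(x)} = 17^{-3} = 1/4913.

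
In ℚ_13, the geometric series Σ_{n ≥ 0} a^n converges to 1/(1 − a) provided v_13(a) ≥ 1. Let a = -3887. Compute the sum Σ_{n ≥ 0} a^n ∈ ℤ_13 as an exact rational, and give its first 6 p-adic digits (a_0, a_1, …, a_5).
Σ a^n = 1/(1 − a) = 1/3888;  first 6 digits = (1, 0, 3, 11, 8, 1)

v_13(a) = 2 ≥ 1, so the series converges in ℤ_13 to 1/(1 − a) = 1/(1 − (-3887)) = 1/3888. Expand this rational in ℤ_13: compute digits iteratively via d_i = x_i mod 13, x_{i+1} = (x_i − d_i)/13. The first 6 digits are (1, 0, 3, 11, 8, 1).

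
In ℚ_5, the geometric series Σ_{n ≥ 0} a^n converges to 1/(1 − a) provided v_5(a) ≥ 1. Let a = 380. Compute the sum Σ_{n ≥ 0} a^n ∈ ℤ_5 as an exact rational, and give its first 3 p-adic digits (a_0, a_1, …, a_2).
Σ a^n = 1/(1 − a) = -1/379;  first 3 digits = (1, 1, 1)

v_5(a) = 1 ≥ 1, so the series converges in ℤ_5 to 1/(1 − a) = 1/(1 − 380) = -1/379. Expand this rational in ℤ_5: compute digits iteratively via d_i = x_i mod 5, x_{i+1} = (x_i − d_i)/5. The first 3 digits are (1, 1, 1).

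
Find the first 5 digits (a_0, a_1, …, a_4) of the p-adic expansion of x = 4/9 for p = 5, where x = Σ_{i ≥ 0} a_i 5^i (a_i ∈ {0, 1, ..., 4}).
(a_0, …, a_4) = (1, 1, 2, 4, 3)

v_5(4/9) = 0 (numerator and denominator both coprime to 5), so x ∈ ℤ_5^×. Compute digits iteratively via a_i = x_i mod 5, x_{i+1} = (x_i − a_i)/5, with x_0 = x:
  x_0 = 4/9;  a_0 = 1;  x_1 = (x_0 − 1)/5 = -1/9
  x_1 = -1/9;  a_1 = 1;  x_2 = (x_1 − 1)/5 = -2/9
  x_2 = -2/9;  a_2 = 2;  x_3 = (x_2 − 2)/5 = -4/9
  x_3 = -4/9;  a_3 = 4;  x_4 = (x_3 − 4)/5 = -8/9
  x_4 = -8/9;  a_4 = 3;  x_5 = (x_4 − 3)/5 = -7/9
Digits: (1, 1, 2, 4, 3).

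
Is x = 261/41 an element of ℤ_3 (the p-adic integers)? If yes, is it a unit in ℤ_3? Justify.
x ∈ ℤ_3 but not a unit; v_3(x) = 2 > 0

ℤ_3 = {x ∈ ℚ_3 : v_3(x) ≥ 0} and ℤ_3^× = {x ∈ ℤ_3 : v_3(x) = 0}. Here v_3(261/41) = v_3(num) − v_3(den) = 2; compare against these criteria.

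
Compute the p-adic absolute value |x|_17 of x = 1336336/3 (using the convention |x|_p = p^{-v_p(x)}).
|1336336/3|_17 = 1/83521

Step 1 — compute v_17(x) by factoring powers of 17 out of the numerator and denominator: v_17(1336336/3) = 4. Step 2 — apply |x|_p = p^{-v_p(x)} = 17^{-4} = 1/83521.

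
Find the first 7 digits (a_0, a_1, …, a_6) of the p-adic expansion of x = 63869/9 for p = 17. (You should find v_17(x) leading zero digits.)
(a_0, …, a_6) = (0, 0, 0, 9, 9, 7, 9)

v_17(63869/9) = 3, so a_0 = ... = a_2 = 0. Factor out: x = 17^3 · u with u = 13/9 a unit in ℤ_17. Expand u iteratively via a_{v+i} = u_i mod 17, u_{i+1} = (u_i − a_{v+i})/17:
  u_0 = 13/9;  a_3 = 9;  u_1 = (u_0 − 9)/17 = -4/9
  u_1 = -4/9;  a_4 = 9;  u_2 = (u_1 − 9)/17 = -5/9
  u_2 = -5/9;  a_5 = 7;  u_3 = (u_2 − 7)/17 = -4/9
  u_3 = -4/9;  a_6 = 9;  u_4 = (u_3 − 9)/17 = -5/9
Digits: (0, 0, 0, 9, 9, 7, 9).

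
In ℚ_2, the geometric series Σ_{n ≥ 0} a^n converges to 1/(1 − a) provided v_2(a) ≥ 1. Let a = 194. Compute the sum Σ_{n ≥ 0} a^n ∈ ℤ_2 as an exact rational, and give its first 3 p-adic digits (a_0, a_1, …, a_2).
Σ a^n = 1/(1 − a) = -1/193;  first 3 digits = (1, 1, 1)

v_2(a) = 1 ≥ 1, so the series converges in ℤ_2 to 1/(1 − a) = 1/(1 − 194) = -1/193. Expand this rational in ℤ_2: compute digits iteratively via d_i = x_i mod 2, x_{i+1} = (x_i − d_i)/2. The first 3 digits are (1, 1, 1).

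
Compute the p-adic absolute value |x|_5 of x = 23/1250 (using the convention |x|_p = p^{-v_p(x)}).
|23/1250|_5 = 625

Step 1 — compute v_5(x) by factoring powers of 5 out of the numerator and denominator: v_5(23/1250) = -4. Step 2 — apply |x|_p = p^{-v_p(x)} = 5^{4} = 625.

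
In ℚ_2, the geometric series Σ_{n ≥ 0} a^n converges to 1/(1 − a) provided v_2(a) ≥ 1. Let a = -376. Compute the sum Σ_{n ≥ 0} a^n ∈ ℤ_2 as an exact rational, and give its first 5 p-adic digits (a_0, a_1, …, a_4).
Σ a^n = 1/(1 − a) = 1/377;  first 5 digits = (1, 0, 0, 1, 0)

v_2(a) = 3 ≥ 1, so the series converges in ℤ_2 to 1/(1 − a) = 1/(1 − (-376)) = 1/377. Expand this rational in ℤ_2: compute digits iteratively via d_i = x_i mod 2, x_{i+1} = (x_i − d_i)/2. The first 5 digits are (1, 0, 0, 1, 0).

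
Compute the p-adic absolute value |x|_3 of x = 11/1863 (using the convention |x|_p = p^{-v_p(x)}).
|11/1863|_3 = 81

Step 1 — compute v_3(x) by factoring powers of 3 out of the numerator and denominator: v_3(11/1863) = -4. Step 2 — apply |x|_p = p^{-v_p(x)} = 3^{4} = 81.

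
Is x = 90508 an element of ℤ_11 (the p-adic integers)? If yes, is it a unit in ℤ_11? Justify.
x ∈ ℤ_11 but not a unit; v_11(x) = 3 > 0

ℤ_11 = {x ∈ ℚ_11 : v_11(x) ≥ 0} and ℤ_11^× = {x ∈ ℤ_11 : v_11(x) = 0}. Here v_11(90508) = v_11(num) − v_11(den) = 3; compare against these criteria.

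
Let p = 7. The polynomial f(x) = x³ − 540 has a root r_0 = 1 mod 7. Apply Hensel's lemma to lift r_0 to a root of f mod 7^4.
r_3 = 981 (mod 2401)

Hensel: r_{i+1} = r_i − f(r_i)/f′(r_i) mod 7^{i+2}, where f′(x) = 3x². Iterate:
  r_0 = 1 (mod 7)
  r_1 = 1 (mod 49)
  r_2 = 295 (mod 343)
  r_3 = 981 (mod 2401)
Final: r = 981 with f(r) ≡ 0 mod 7^4.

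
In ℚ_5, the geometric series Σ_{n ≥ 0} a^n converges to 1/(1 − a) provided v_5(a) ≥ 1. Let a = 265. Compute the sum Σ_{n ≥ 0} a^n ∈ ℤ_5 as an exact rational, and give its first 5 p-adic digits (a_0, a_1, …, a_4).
Σ a^n = 1/(1 − a) = -1/264;  first 5 digits = (1, 3, 4, 0, 4)

v_5(a) = 1 ≥ 1, so the series converges in ℤ_5 to 1/(1 − a) = 1/(1 − 265) = -1/264. Expand this rational in ℤ_5: compute digits iteratively via d_i = x_i mod 5, x_{i+1} = (x_i − d_i)/5. The first 5 digits are (1, 3, 4, 0, 4).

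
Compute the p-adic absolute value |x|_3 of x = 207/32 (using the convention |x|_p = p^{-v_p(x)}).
|207/32|_3 = 1/9

Step 1 — compute v_3(x) by factoring powers of 3 out of the numerator and denominator: v_3(207/32) = 2. Step 2 — apply |x|_p = p^{-v_p(x)} = 3^{-2} = 1/9.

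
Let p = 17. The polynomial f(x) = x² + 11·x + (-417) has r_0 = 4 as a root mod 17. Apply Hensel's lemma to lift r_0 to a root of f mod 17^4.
r_3 = 50902 (mod 83521)

Hensel: r_{i+1} = r_i − f(r_i)·(f′(r_i))^{-1} mod 17^{i+2}, f′(x) = 2x + 11. Iterate:
  r_0 = 4 (mod 17)
  r_1 = 38 (mod 289)
  r_2 = 1772 (mod 4913)
  r_3 = 50902 (mod 83521)
Final: r = 50902 satisfies f(r) ≡ 0 mod 17^4.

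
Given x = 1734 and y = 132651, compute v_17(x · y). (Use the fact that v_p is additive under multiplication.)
v_17(230016834) = 5

v_p(x) = 2 (factor: 1734 = 17^2 · 6); v_p(y) = 3 (factor: 132651 = 17^3 · 27). Additivity: v_p(xy) = v_p(x) + v_p(y) = 2 + 3 = 5. (Direct check: xy = 230016834 = 17^5 · (162).)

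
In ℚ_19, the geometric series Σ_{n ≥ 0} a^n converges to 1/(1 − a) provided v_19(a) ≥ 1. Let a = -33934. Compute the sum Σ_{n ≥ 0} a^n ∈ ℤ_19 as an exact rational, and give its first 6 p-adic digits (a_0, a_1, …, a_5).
Σ a^n = 1/(1 − a) = 1/33935;  first 6 digits = (1, 0, 1, 14, 0, 9)

v_19(a) = 2 ≥ 1, so the series converges in ℤ_19 to 1/(1 − a) = 1/(1 − (-33934)) = 1/33935. Expand this rational in ℤ_19: compute digits iteratively via d_i = x_i mod 19, x_{i+1} = (x_i − d_i)/19. The first 6 digits are (1, 0, 1, 14, 0, 9).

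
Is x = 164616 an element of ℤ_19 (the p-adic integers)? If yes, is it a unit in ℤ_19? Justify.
x ∈ ℤ_19 but not a unit; v_19(x) = 3 > 0

ℤ_19 = {x ∈ ℚ_19 : v_19(x) ≥ 0} and ℤ_19^× = {x ∈ ℤ_19 : v_19(x) = 0}. Here v_19(164616) = v_19(num) − v_19(den) = 3; compare against these criteria.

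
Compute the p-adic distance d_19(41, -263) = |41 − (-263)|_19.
d_19(41, -263) = 1/19

Step 1 — x − y = 41 − (-263) = 304. Step 2 — v_19(304) = 1 (factor: 304 = (19^1 · 16); the sign does not affect v_p). Step 3 — |x − y|_19 = 19^{-1} = 1/19.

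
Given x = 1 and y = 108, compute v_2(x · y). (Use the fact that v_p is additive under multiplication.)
v_2(108) = 2

v_p(x) = 0 (factor: 1 = 2^0 · 1); v_p(y) = 2 (factor: 108 = 2^2 · 27). Additivity: v_p(xy) = v_p(x) + v_p(y) = 0 + 2 = 2. (Direct check: xy = 108 = 2^2 · (27).)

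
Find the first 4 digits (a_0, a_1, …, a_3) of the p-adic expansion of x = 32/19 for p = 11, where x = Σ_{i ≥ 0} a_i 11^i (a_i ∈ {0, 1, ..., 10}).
(a_0, …, a_3) = (4, 5, 3, 2)

v_11(32/19) = 0 (numerator and denominator both coprime to 11), so x ∈ ℤ_11^×. Compute digits iteratively via a_i = x_i mod 11, x_{i+1} = (x_i − a_i)/11, with x_0 = x:
  x_0 = 32/19;  a_0 = 4;  x_1 = (x_0 − 4)/11 = -4/19
  x_1 = -4/19;  a_1 = 5;  x_2 = (x_1 − 5)/11 = -9/19
  x_2 = -9/19;  a_2 = 3;  x_3 = (x_2 − 3)/11 = -6/19
  x_3 = -6/19;  a_3 = 2;  x_4 = (x_3 − 2)/11 = -4/19
Digits: (4, 5, 3, 2).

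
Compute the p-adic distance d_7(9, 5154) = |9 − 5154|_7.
d_7(9, 5154) = 1/343

Step 1 — x − y = 9 − 5154 = -5145. Step 2 — v_7(-5145) = 3 (factor: -5145 = −(7^3 · 15); the sign does not affect v_p). Step 3 — |x − y|_7 = 7^{-3} = 1/343.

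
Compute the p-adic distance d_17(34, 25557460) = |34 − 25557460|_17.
d_17(34, 25557460) = 1/1419857

Step 1 — x − y = 34 − 25557460 = -25557426. Step 2 — v_17(-25557426) = 5 (factor: -25557426 = −(17^5 · 18); the sign does not affect v_p). Step 3 — |x − y|_17 = 17^{-5} = 1/1419857.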